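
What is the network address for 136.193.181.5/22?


IP:   10001000.11000001.10110101.00000101
Mask: 11111111.11111111.11111100.00000000
AND operation:
Net:  10001000.11000001.10110100.00000000
Network: 136.193.180.0/22


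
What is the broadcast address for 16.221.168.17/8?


Network: 16.0.0.0/8
Host bits = 24
Set all host bits to 1:
Broadcast: 16.255.255.255


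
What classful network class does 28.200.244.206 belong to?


First octet: 28
Binary: 00011100
0xxxxxxx -> Class A (1-126)
Class A, default mask 255.0.0.0 (/8)


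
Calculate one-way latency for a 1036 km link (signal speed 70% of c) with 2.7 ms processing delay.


Speed = 0.7 * 3e5 km/s = 210000 km/s
Propagation delay = 1036 / 210000 = 0.0049 s = 4.9333 ms
Processing delay = 2.7 ms
Total one-way latency = 7.6333 ms


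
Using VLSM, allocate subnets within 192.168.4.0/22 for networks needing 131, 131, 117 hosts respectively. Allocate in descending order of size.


131 hosts -> /24 (254 usable): 192.168.4.0/24
131 hosts -> /24 (254 usable): 192.168.5.0/24
117 hosts -> /25 (126 usable): 192.168.6.0/25
Allocation: 192.168.4.0/24 (131 hosts, 254 usable); 192.168.5.0/24 (131 hosts, 254 usable); 192.168.6.0/25 (117 hosts, 126 usable)


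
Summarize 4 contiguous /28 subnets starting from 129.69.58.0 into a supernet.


Original prefix: /28
Number of subnets: 4 = 2^2
New prefix = 28 - 2 = 26
Supernet: 129.69.58.0/26


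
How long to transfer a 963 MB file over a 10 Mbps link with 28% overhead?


Effective throughput = 10 * (1 - 28/100) = 7.2 Mbps
File size in Mb = 963 * 8 = 7704 Mb
Time = 7704 / 7.2
Time = 1070 seconds


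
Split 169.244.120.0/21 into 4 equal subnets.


New prefix = 21 + 2 = 23
Each subnet has 512 addresses
  169.244.120.0/23
  169.244.122.0/23
  169.244.124.0/23
  169.244.126.0/23
Subnets: 169.244.120.0/23, 169.244.122.0/23, 169.244.124.0/23, 169.244.126.0/23


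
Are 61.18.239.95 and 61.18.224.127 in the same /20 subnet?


Mask: 255.255.240.0
61.18.239.95 AND mask = 61.18.224.0
61.18.224.127 AND mask = 61.18.224.0
Yes, same subnet (61.18.224.0)


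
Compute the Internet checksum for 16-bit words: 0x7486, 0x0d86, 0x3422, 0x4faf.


Sum all words (with carry folding):
+ 0x7486 = 0x7486
+ 0x0d86 = 0x820c
+ 0x3422 = 0xb62e
+ 0x4faf = 0x05de
One's complement: ~0x05de
Checksum = 0xfa21


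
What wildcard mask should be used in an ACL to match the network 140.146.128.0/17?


Subnet mask: 255.255.128.0
Wildcard = 255.255.255.255 - subnet mask
255 - 255 = 0
255 - 255 = 0
255 - 128 = 127
255 - 0 = 255
Wildcard: 0.0.127.255


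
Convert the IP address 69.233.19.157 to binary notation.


69 = 01000101
233 = 11101001
19 = 00010011
157 = 10011101
Binary: 01000101.11101001.00010011.10011101


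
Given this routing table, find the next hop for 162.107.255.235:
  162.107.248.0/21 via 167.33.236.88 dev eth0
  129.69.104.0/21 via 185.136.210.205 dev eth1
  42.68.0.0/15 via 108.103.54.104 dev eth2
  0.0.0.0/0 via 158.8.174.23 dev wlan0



Longest prefix match for 162.107.255.235:
  /21 162.107.248.0: MATCH
  /21 129.69.104.0: no
  /15 42.68.0.0: no
  /0 0.0.0.0: MATCH
Selected: next-hop 167.33.236.88 via eth0 (matched /21)


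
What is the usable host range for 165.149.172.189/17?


Network: 165.149.128.0
Broadcast: 165.149.255.255
First usable = network + 1
Last usable = broadcast - 1
Range: 165.149.128.1 to 165.149.255.254


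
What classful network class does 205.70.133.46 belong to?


First octet: 205
Binary: 11001101
110xxxxx -> Class C (192-223)
Class C, default mask 255.255.255.0 (/24)


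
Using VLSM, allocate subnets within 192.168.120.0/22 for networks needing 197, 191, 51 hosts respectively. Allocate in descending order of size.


197 hosts -> /24 (254 usable): 192.168.120.0/24
191 hosts -> /24 (254 usable): 192.168.121.0/24
51 hosts -> /26 (62 usable): 192.168.122.0/26
Allocation: 192.168.120.0/24 (197 hosts, 254 usable); 192.168.121.0/24 (191 hosts, 254 usable); 192.168.122.0/26 (51 hosts, 62 usable)


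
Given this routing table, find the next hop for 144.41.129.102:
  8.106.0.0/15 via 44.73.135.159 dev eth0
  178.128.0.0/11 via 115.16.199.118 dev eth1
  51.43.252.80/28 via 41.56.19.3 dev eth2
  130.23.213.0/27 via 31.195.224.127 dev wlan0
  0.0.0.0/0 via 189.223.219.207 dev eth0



Longest prefix match for 144.41.129.102:
  /15 8.106.0.0: no
  /11 178.128.0.0: no
  /28 51.43.252.80: no
  /27 130.23.213.0: no
  /0 0.0.0.0: MATCH
Selected: next-hop 189.223.219.207 via eth0 (matched /0)


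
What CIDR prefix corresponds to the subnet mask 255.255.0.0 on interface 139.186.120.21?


Binary: 11111111.11111111.00000000.00000000
Count leading 1s
Prefix: /16


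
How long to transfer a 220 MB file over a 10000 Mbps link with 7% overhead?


Effective throughput = 10000 * (1 - 7/100) = 9300 Mbps
File size in Mb = 220 * 8 = 1760 Mb
Time = 1760 / 9300
Time = 0.1892 seconds


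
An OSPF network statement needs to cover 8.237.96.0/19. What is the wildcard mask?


Subnet mask: 255.255.224.0
Wildcard = 255.255.255.255 - subnet mask
255 - 255 = 0
255 - 255 = 0
255 - 224 = 31
255 - 0 = 255
Wildcard: 0.0.31.255


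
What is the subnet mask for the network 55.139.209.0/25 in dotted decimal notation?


/25 means 25 network bits, 7 host bits
Binary: 11111111111111111111111110000000
Mask: 255.255.255.128


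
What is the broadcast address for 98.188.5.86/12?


Network: 98.176.0.0/12
Host bits = 20
Set all host bits to 1:
Broadcast: 98.191.255.255


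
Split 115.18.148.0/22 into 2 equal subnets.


New prefix = 22 + 1 = 23
Each subnet has 512 addresses
  115.18.148.0/23
  115.18.150.0/23
Subnets: 115.18.148.0/23, 115.18.150.0/23


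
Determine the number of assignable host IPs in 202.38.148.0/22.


Host bits = 32 - 22 = 10
Total addresses = 2^10 = 1024
Usable = total - 2 (network and broadcast)
Usable hosts: 1022


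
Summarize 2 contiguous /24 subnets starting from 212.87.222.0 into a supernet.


Original prefix: /24
Number of subnets: 2 = 2^1
New prefix = 24 - 1 = 23
Supernet: 212.87.222.0/23


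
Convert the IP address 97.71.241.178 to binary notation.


97 = 01100001
71 = 01000111
241 = 11110001
178 = 10110010
Binary: 01100001.01000111.11110001.10110010


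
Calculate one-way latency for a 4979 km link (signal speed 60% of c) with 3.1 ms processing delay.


Speed = 0.6 * 3e5 km/s = 180000 km/s
Propagation delay = 4979 / 180000 = 0.0277 s = 27.6611 ms
Processing delay = 3.1 ms
Total one-way latency = 30.7611 ms


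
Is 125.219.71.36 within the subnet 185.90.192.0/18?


Subnet network: 185.90.192.0
Test IP AND mask: 125.219.64.0
No, 125.219.71.36 is not in 185.90.192.0/18


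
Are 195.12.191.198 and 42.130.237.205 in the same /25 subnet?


Mask: 255.255.255.128
195.12.191.198 AND mask = 195.12.191.128
42.130.237.205 AND mask = 42.130.237.128
No, different subnets (195.12.191.128 vs 42.130.237.128)


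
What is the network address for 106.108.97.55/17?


IP:   01101010.01101100.01100001.00110111
Mask: 11111111.11111111.10000000.00000000
AND operation:
Net:  01101010.01101100.00000000.00000000
Network: 106.108.0.0/17


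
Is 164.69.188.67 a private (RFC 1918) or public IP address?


RFC 1918 private ranges:
  10.0.0.0/8 (10.0.0.0 - 10.255.255.255)
  172.16.0.0/12 (172.16.0.0 - 172.31.255.255)
  192.168.0.0/16 (192.168.0.0 - 192.168.255.255)
Public (not in any RFC 1918 range)


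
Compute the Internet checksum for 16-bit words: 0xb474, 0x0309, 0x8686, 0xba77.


Sum all words (with carry folding):
+ 0xb474 = 0xb474
+ 0x0309 = 0xb77d
+ 0x8686 = 0x3e04
+ 0xba77 = 0xf87b
One's complement: ~0xf87b
Checksum = 0x0784


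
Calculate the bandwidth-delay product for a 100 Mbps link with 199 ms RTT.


BDP = bandwidth * RTT
= 100 Mbps * 199 ms
= 100 * 1e6 * 199 / 1000 bits
= 19900000 bits
= 2487500 bytes
= 2429.1992 KB
BDP = 19900000 bits (2487500 bytes)


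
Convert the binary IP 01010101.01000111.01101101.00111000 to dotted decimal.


01010101 = 85
01000111 = 71
01101101 = 109
00111000 = 56
IP: 85.71.109.56


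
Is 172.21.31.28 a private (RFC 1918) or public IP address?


RFC 1918 private ranges:
  10.0.0.0/8 (10.0.0.0 - 10.255.255.255)
  172.16.0.0/12 (172.16.0.0 - 172.31.255.255)
  192.168.0.0/16 (192.168.0.0 - 192.168.255.255)
Private (in 172.16.0.0/12)


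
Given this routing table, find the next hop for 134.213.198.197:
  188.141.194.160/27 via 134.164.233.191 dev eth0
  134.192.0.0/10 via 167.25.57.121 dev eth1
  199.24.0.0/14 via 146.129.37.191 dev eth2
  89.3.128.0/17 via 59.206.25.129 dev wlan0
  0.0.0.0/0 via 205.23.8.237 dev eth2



Longest prefix match for 134.213.198.197:
  /27 188.141.194.160: no
  /10 134.192.0.0: MATCH
  /14 199.24.0.0: no
  /17 89.3.128.0: no
  /0 0.0.0.0: MATCH
Selected: next-hop 167.25.57.121 via eth1 (matched /10)


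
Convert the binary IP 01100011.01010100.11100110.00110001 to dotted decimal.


01100011 = 99
01010100 = 84
11100110 = 230
00110001 = 49
IP: 99.84.230.49


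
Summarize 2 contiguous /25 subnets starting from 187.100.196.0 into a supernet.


Original prefix: /25
Number of subnets: 2 = 2^1
New prefix = 25 - 1 = 24
Supernet: 187.100.196.0/24


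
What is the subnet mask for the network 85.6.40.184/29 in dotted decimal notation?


/29 means 29 network bits, 3 host bits
Binary: 11111111111111111111111111111000
Mask: 255.255.255.248


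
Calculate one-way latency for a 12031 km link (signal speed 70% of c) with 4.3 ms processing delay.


Speed = 0.7 * 3e5 km/s = 210000 km/s
Propagation delay = 12031 / 210000 = 0.0573 s = 57.2905 ms
Processing delay = 4.3 ms
Total one-way latency = 61.5905 ms


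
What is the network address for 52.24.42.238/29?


IP:   00110100.00011000.00101010.11101110
Mask: 11111111.11111111.11111111.11111000
AND operation:
Net:  00110100.00011000.00101010.11101000
Network: 52.24.42.232/29


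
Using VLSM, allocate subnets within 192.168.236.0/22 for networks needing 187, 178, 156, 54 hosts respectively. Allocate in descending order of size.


187 hosts -> /24 (254 usable): 192.168.236.0/24
178 hosts -> /24 (254 usable): 192.168.237.0/24
156 hosts -> /24 (254 usable): 192.168.238.0/24
54 hosts -> /26 (62 usable): 192.168.239.0/26
Allocation: 192.168.236.0/24 (187 hosts, 254 usable); 192.168.237.0/24 (178 hosts, 254 usable); 192.168.238.0/24 (156 hosts, 254 usable); 192.168.239.0/26 (54 hosts, 62 usable)


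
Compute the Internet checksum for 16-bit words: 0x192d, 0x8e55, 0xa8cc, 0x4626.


Sum all words (with carry folding):
+ 0x192d = 0x192d
+ 0x8e55 = 0xa782
+ 0xa8cc = 0x504f
+ 0x4626 = 0x9675
One's complement: ~0x9675
Checksum = 0x698a


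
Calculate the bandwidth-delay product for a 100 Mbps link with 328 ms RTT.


BDP = bandwidth * RTT
= 100 Mbps * 328 ms
= 100 * 1e6 * 328 / 1000 bits
= 32800000 bits
= 4100000 bytes
= 4003.9062 KB
BDP = 32800000 bits (4100000 bytes)


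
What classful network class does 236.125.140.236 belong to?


First octet: 236
Binary: 11101100
1110xxxx -> Class D (224-239)
Class D (multicast), default mask N/A


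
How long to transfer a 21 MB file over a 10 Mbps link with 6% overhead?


Effective throughput = 10 * (1 - 6/100) = 9.4 Mbps
File size in Mb = 21 * 8 = 168 Mb
Time = 168 / 9.4
Time = 17.8723 seconds


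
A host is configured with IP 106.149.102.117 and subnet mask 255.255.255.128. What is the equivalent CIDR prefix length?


Binary: 11111111.11111111.11111111.10000000
Count leading 1s
Prefix: /25


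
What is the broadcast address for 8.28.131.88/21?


Network: 8.28.128.0/21
Host bits = 11
Set all host bits to 1:
Broadcast: 8.28.135.255


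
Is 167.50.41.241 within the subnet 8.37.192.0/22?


Subnet network: 8.37.192.0
Test IP AND mask: 167.50.40.0
No, 167.50.41.241 is not in 8.37.192.0/22


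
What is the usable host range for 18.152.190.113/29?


Network: 18.152.190.112
Broadcast: 18.152.190.119
First usable = network + 1
Last usable = broadcast - 1
Range: 18.152.190.113 to 18.152.190.118


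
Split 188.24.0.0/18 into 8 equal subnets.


New prefix = 18 + 3 = 21
Each subnet has 2048 addresses
  188.24.0.0/21
  188.24.8.0/21
  188.24.16.0/21
  188.24.24.0/21
  188.24.32.0/21
  188.24.40.0/21
  188.24.48.0/21
  188.24.56.0/21
Subnets: 188.24.0.0/21, 188.24.8.0/21, 188.24.16.0/21, 188.24.24.0/21, 188.24.32.0/21, 188.24.40.0/21, 188.24.48.0/21, 188.24.56.0/21


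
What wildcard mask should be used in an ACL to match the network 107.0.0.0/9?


Subnet mask: 255.128.0.0
Wildcard = 255.255.255.255 - subnet mask
255 - 255 = 0
255 - 128 = 127
255 - 0 = 255
255 - 0 = 255
Wildcard: 0.127.255.255


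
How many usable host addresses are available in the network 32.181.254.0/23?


Host bits = 32 - 23 = 9
Total addresses = 2^9 = 512
Usable = total - 2 (network and broadcast)
Usable hosts: 510


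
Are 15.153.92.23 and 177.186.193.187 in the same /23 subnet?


Mask: 255.255.254.0
15.153.92.23 AND mask = 15.153.92.0
177.186.193.187 AND mask = 177.186.192.0
No, different subnets (15.153.92.0 vs 177.186.192.0)


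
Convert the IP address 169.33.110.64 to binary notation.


169 = 10101001
33 = 00100001
110 = 01101110
64 = 01000000
Binary: 10101001.00100001.01101110.01000000


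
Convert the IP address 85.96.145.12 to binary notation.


85 = 01010101
96 = 01100000
145 = 10010001
12 = 00001100
Binary: 01010101.01100000.10010001.00001100


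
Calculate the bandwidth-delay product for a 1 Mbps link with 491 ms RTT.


BDP = bandwidth * RTT
= 1 Mbps * 491 ms
= 1 * 1e6 * 491 / 1000 bits
= 491000 bits
= 61375 bytes
= 59.9365 KB
BDP = 491000 bits (61375 bytes)


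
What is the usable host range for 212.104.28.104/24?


Network: 212.104.28.0
Broadcast: 212.104.28.255
First usable = network + 1
Last usable = broadcast - 1
Range: 212.104.28.1 to 212.104.28.254


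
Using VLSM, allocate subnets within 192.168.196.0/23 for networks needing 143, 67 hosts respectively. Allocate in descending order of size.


143 hosts -> /24 (254 usable): 192.168.196.0/24
67 hosts -> /25 (126 usable): 192.168.197.0/25
Allocation: 192.168.196.0/24 (143 hosts, 254 usable); 192.168.197.0/25 (67 hosts, 126 usable)


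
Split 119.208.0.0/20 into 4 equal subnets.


New prefix = 20 + 2 = 22
Each subnet has 1024 addresses
  119.208.0.0/22
  119.208.4.0/22
  119.208.8.0/22
  119.208.12.0/22
Subnets: 119.208.0.0/22, 119.208.4.0/22, 119.208.8.0/22, 119.208.12.0/22


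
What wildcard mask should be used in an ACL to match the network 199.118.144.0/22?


Subnet mask: 255.255.252.0
Wildcard = 255.255.255.255 - subnet mask
255 - 255 = 0
255 - 255 = 0
255 - 252 = 3
255 - 0 = 255
Wildcard: 0.0.3.255


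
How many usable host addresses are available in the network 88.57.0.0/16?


Host bits = 32 - 16 = 16
Total addresses = 2^16 = 65536
Usable = total - 2 (network and broadcast)
Usable hosts: 65534


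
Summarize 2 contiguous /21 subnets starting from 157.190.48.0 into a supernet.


Original prefix: /21
Number of subnets: 2 = 2^1
New prefix = 21 - 1 = 20
Supernet: 157.190.48.0/20


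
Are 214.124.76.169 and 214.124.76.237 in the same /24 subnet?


Mask: 255.255.255.0
214.124.76.169 AND mask = 214.124.76.0
214.124.76.237 AND mask = 214.124.76.0
Yes, same subnet (214.124.76.0)


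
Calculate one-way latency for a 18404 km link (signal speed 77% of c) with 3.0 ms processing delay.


Speed = 0.77 * 3e5 km/s = 231000 km/s
Propagation delay = 18404 / 231000 = 0.0797 s = 79.671 ms
Processing delay = 3.0 ms
Total one-way latency = 82.671 ms


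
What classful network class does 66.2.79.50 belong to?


First octet: 66
Binary: 01000010
0xxxxxxx -> Class A (1-126)
Class A, default mask 255.0.0.0 (/8)


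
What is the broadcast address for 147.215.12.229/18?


Network: 147.215.0.0/18
Host bits = 14
Set all host bits to 1:
Broadcast: 147.215.63.255


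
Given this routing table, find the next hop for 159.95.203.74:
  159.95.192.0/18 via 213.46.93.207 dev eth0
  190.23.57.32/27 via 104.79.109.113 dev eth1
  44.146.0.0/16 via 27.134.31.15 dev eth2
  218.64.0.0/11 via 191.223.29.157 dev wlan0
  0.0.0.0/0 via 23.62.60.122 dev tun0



Longest prefix match for 159.95.203.74:
  /18 159.95.192.0: MATCH
  /27 190.23.57.32: no
  /16 44.146.0.0: no
  /11 218.64.0.0: no
  /0 0.0.0.0: MATCH
Selected: next-hop 213.46.93.207 via eth0 (matched /18)


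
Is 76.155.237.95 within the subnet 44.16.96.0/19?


Subnet network: 44.16.96.0
Test IP AND mask: 76.155.224.0
No, 76.155.237.95 is not in 44.16.96.0/19


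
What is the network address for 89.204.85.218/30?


IP:   01011001.11001100.01010101.11011010
Mask: 11111111.11111111.11111111.11111100
AND operation:
Net:  01011001.11001100.01010101.11011000
Network: 89.204.85.216/30


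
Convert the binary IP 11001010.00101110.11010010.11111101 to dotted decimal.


11001010 = 202
00101110 = 46
11010010 = 210
11111101 = 253
IP: 202.46.210.253


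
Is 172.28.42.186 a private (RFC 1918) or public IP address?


RFC 1918 private ranges:
  10.0.0.0/8 (10.0.0.0 - 10.255.255.255)
  172.16.0.0/12 (172.16.0.0 - 172.31.255.255)
  192.168.0.0/16 (192.168.0.0 - 192.168.255.255)
Private (in 172.16.0.0/12)


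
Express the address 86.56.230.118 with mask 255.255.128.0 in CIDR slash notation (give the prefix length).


Binary: 11111111.11111111.10000000.00000000
Count leading 1s
Prefix: /17


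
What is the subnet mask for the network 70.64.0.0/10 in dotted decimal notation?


/10 means 10 network bits, 22 host bits
Binary: 11111111110000000000000000000000
Mask: 255.192.0.0


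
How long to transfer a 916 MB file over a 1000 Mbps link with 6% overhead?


Effective throughput = 1000 * (1 - 6/100) = 940 Mbps
File size in Mb = 916 * 8 = 7328 Mb
Time = 7328 / 940
Time = 7.7957 seconds


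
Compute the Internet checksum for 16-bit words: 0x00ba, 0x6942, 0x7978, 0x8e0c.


Sum all words (with carry folding):
+ 0x00ba = 0x00ba
+ 0x6942 = 0x69fc
+ 0x7978 = 0xe374
+ 0x8e0c = 0x7181
One's complement: ~0x7181
Checksum = 0x8e7e


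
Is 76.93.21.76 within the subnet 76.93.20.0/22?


Subnet network: 76.93.20.0
Test IP AND mask: 76.93.20.0
Yes, 76.93.21.76 is in 76.93.20.0/22


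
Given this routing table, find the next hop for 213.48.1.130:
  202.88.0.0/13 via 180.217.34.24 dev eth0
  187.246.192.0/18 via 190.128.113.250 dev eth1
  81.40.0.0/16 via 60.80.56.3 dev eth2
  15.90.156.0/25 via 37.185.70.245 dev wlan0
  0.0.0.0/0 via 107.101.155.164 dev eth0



Longest prefix match for 213.48.1.130:
  /13 202.88.0.0: no
  /18 187.246.192.0: no
  /16 81.40.0.0: no
  /25 15.90.156.0: no
  /0 0.0.0.0: MATCH
Selected: next-hop 107.101.155.164 via eth0 (matched /0)


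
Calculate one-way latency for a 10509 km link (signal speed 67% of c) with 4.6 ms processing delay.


Speed = 0.67 * 3e5 km/s = 201000 km/s
Propagation delay = 10509 / 201000 = 0.0523 s = 52.2836 ms
Processing delay = 4.6 ms
Total one-way latency = 56.8836 ms


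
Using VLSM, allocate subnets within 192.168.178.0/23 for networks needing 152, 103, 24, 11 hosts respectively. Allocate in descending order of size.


152 hosts -> /24 (254 usable): 192.168.178.0/24
103 hosts -> /25 (126 usable): 192.168.179.0/25
24 hosts -> /27 (30 usable): 192.168.179.128/27
11 hosts -> /28 (14 usable): 192.168.179.160/28
Allocation: 192.168.178.0/24 (152 hosts, 254 usable); 192.168.179.0/25 (103 hosts, 126 usable); 192.168.179.128/27 (24 hosts, 30 usable); 192.168.179.160/28 (11 hosts, 14 usable)


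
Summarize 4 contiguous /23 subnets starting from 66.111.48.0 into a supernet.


Original prefix: /23
Number of subnets: 4 = 2^2
New prefix = 23 - 2 = 21
Supernet: 66.111.48.0/21


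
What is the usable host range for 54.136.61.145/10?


Network: 54.128.0.0
Broadcast: 54.191.255.255
First usable = network + 1
Last usable = broadcast - 1
Range: 54.128.0.1 to 54.191.255.254


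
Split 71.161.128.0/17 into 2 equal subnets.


New prefix = 17 + 1 = 18
Each subnet has 16384 addresses
  71.161.128.0/18
  71.161.192.0/18
Subnets: 71.161.128.0/18, 71.161.192.0/18


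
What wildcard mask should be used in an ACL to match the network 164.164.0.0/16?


Subnet mask: 255.255.0.0
Wildcard = 255.255.255.255 - subnet mask
255 - 255 = 0
255 - 255 = 0
255 - 0 = 255
255 - 0 = 255
Wildcard: 0.0.255.255


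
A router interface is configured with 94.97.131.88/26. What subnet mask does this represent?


/26 means 26 network bits, 6 host bits
Binary: 11111111111111111111111111000000
Mask: 255.255.255.192


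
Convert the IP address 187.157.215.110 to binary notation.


187 = 10111011
157 = 10011101
215 = 11010111
110 = 01101110
Binary: 10111011.10011101.11010111.01101110


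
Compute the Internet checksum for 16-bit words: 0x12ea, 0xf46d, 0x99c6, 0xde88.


Sum all words (with carry folding):
+ 0x12ea = 0x12ea
+ 0xf46d = 0x0758
+ 0x99c6 = 0xa11e
+ 0xde88 = 0x7fa7
One's complement: ~0x7fa7
Checksum = 0x8058


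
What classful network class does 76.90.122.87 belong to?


First octet: 76
Binary: 01001100
0xxxxxxx -> Class A (1-126)
Class A, default mask 255.0.0.0 (/8)


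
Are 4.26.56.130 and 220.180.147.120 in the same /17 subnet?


Mask: 255.255.128.0
4.26.56.130 AND mask = 4.26.0.0
220.180.147.120 AND mask = 220.180.128.0
No, different subnets (4.26.0.0 vs 220.180.128.0)


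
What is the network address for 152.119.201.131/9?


IP:   10011000.01110111.11001001.10000011
Mask: 11111111.10000000.00000000.00000000
AND operation:
Net:  10011000.00000000.00000000.00000000
Network: 152.0.0.0/9


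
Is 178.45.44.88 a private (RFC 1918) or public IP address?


RFC 1918 private ranges:
  10.0.0.0/8 (10.0.0.0 - 10.255.255.255)
  172.16.0.0/12 (172.16.0.0 - 172.31.255.255)
  192.168.0.0/16 (192.168.0.0 - 192.168.255.255)
Public (not in any RFC 1918 range)


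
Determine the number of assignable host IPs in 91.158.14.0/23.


Host bits = 32 - 23 = 9
Total addresses = 2^9 = 512
Usable = total - 2 (network and broadcast)
Usable hosts: 510


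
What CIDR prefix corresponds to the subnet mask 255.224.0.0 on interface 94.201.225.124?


Binary: 11111111.11100000.00000000.00000000
Count leading 1s
Prefix: /11


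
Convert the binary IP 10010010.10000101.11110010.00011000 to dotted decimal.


10010010 = 146
10000101 = 133
11110010 = 242
00011000 = 24
IP: 146.133.242.24


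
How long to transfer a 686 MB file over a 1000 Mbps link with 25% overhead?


Effective throughput = 1000 * (1 - 25/100) = 750 Mbps
File size in Mb = 686 * 8 = 5488 Mb
Time = 5488 / 750
Time = 7.3173 seconds


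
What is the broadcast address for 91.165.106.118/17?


Network: 91.165.0.0/17
Host bits = 15
Set all host bits to 1:
Broadcast: 91.165.127.255


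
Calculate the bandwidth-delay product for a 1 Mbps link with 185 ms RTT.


BDP = bandwidth * RTT
= 1 Mbps * 185 ms
= 1 * 1e6 * 185 / 1000 bits
= 185000 bits
= 23125 bytes
= 22.583 KB
BDP = 185000 bits (23125 bytes)


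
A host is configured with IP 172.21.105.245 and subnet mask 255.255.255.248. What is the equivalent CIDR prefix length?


Binary: 11111111.11111111.11111111.11111000
Count leading 1s
Prefix: /29


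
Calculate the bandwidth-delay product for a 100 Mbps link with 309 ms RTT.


BDP = bandwidth * RTT
= 100 Mbps * 309 ms
= 100 * 1e6 * 309 / 1000 bits
= 30900000 bits
= 3862500 bytes
= 3771.9727 KB
BDP = 30900000 bits (3862500 bytes)


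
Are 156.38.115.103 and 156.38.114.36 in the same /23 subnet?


Mask: 255.255.254.0
156.38.115.103 AND mask = 156.38.114.0
156.38.114.36 AND mask = 156.38.114.0
Yes, same subnet (156.38.114.0)


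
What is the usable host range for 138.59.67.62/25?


Network: 138.59.67.0
Broadcast: 138.59.67.127
First usable = network + 1
Last usable = broadcast - 1
Range: 138.59.67.1 to 138.59.67.126


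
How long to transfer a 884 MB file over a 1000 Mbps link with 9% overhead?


Effective throughput = 1000 * (1 - 9/100) = 910 Mbps
File size in Mb = 884 * 8 = 7072 Mb
Time = 7072 / 910
Time = 7.7714 seconds


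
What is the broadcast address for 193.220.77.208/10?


Network: 193.192.0.0/10
Host bits = 22
Set all host bits to 1:
Broadcast: 193.255.255.255


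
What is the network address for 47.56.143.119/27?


IP:   00101111.00111000.10001111.01110111
Mask: 11111111.11111111.11111111.11100000
AND operation:
Net:  00101111.00111000.10001111.01100000
Network: 47.56.143.96/27


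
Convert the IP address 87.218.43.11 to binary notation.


87 = 01010111
218 = 11011010
43 = 00101011
11 = 00001011
Binary: 01010111.11011010.00101011.00001011


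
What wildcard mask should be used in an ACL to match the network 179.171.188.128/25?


Subnet mask: 255.255.255.128
Wildcard = 255.255.255.255 - subnet mask
255 - 255 = 0
255 - 255 = 0
255 - 255 = 0
255 - 128 = 127
Wildcard: 0.0.0.127


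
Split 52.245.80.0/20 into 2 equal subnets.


New prefix = 20 + 1 = 21
Each subnet has 2048 addresses
  52.245.80.0/21
  52.245.88.0/21
Subnets: 52.245.80.0/21, 52.245.88.0/21


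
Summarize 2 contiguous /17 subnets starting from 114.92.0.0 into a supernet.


Original prefix: /17
Number of subnets: 2 = 2^1
New prefix = 17 - 1 = 16
Supernet: 114.92.0.0/16


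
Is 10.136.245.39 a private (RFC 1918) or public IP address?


RFC 1918 private ranges:
  10.0.0.0/8 (10.0.0.0 - 10.255.255.255)
  172.16.0.0/12 (172.16.0.0 - 172.31.255.255)
  192.168.0.0/16 (192.168.0.0 - 192.168.255.255)
Private (in 10.0.0.0/8)


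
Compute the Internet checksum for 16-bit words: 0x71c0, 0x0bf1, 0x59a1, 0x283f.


Sum all words (with carry folding):
+ 0x71c0 = 0x71c0
+ 0x0bf1 = 0x7db1
+ 0x59a1 = 0xd752
+ 0x283f = 0xff91
One's complement: ~0xff91
Checksum = 0x006e


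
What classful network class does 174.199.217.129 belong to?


First octet: 174
Binary: 10101110
10xxxxxx -> Class B (128-191)
Class B, default mask 255.255.0.0 (/16)


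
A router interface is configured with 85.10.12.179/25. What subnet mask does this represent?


/25 means 25 network bits, 7 host bits
Binary: 11111111111111111111111110000000
Mask: 255.255.255.128


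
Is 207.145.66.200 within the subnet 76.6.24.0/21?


Subnet network: 76.6.24.0
Test IP AND mask: 207.145.64.0
No, 207.145.66.200 is not in 76.6.24.0/21


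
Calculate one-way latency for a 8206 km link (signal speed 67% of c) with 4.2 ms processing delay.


Speed = 0.67 * 3e5 km/s = 201000 km/s
Propagation delay = 8206 / 201000 = 0.0408 s = 40.8259 ms
Processing delay = 4.2 ms
Total one-way latency = 45.0259 ms


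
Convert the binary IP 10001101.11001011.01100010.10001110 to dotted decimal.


10001101 = 141
11001011 = 203
01100010 = 98
10001110 = 142
IP: 141.203.98.142


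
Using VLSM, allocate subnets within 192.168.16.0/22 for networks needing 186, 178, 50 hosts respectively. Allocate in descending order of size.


186 hosts -> /24 (254 usable): 192.168.16.0/24
178 hosts -> /24 (254 usable): 192.168.17.0/24
50 hosts -> /26 (62 usable): 192.168.18.0/26
Allocation: 192.168.16.0/24 (186 hosts, 254 usable); 192.168.17.0/24 (178 hosts, 254 usable); 192.168.18.0/26 (50 hosts, 62 usable)


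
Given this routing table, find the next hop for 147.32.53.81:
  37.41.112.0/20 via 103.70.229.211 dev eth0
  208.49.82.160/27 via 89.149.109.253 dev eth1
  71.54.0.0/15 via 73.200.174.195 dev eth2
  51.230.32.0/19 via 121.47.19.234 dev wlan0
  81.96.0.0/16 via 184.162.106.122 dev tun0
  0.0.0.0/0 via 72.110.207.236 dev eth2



Longest prefix match for 147.32.53.81:
  /20 37.41.112.0: no
  /27 208.49.82.160: no
  /15 71.54.0.0: no
  /19 51.230.32.0: no
  /16 81.96.0.0: no
  /0 0.0.0.0: MATCH
Selected: next-hop 72.110.207.236 via eth2 (matched /0)


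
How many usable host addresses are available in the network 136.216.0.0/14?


Host bits = 32 - 14 = 18
Total addresses = 2^18 = 262144
Usable = total - 2 (network and broadcast)
Usable hosts: 262142


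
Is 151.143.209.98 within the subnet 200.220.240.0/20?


Subnet network: 200.220.240.0
Test IP AND mask: 151.143.208.0
No, 151.143.209.98 is not in 200.220.240.0/20


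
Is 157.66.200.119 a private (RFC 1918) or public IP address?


RFC 1918 private ranges:
  10.0.0.0/8 (10.0.0.0 - 10.255.255.255)
  172.16.0.0/12 (172.16.0.0 - 172.31.255.255)
  192.168.0.0/16 (192.168.0.0 - 192.168.255.255)
Public (not in any RFC 1918 range)


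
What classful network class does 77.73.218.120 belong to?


First octet: 77
Binary: 01001101
0xxxxxxx -> Class A (1-126)
Class A, default mask 255.0.0.0 (/8)


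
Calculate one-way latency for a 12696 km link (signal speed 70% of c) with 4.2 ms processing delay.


Speed = 0.7 * 3e5 km/s = 210000 km/s
Propagation delay = 12696 / 210000 = 0.0605 s = 60.4571 ms
Processing delay = 4.2 ms
Total one-way latency = 64.6571 ms


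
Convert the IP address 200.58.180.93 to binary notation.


200 = 11001000
58 = 00111010
180 = 10110100
93 = 01011101
Binary: 11001000.00111010.10110100.01011101


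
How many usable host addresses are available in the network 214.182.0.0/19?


Host bits = 32 - 19 = 13
Total addresses = 2^13 = 8192
Usable = total - 2 (network and broadcast)
Usable hosts: 8190


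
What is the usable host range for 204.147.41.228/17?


Network: 204.147.0.0
Broadcast: 204.147.127.255
First usable = network + 1
Last usable = broadcast - 1
Range: 204.147.0.1 to 204.147.127.254


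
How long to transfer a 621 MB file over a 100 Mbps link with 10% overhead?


Effective throughput = 100 * (1 - 10/100) = 90 Mbps
File size in Mb = 621 * 8 = 4968 Mb
Time = 4968 / 90
Time = 55.2 seconds


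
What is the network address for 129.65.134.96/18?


IP:   10000001.01000001.10000110.01100000
Mask: 11111111.11111111.11000000.00000000
AND operation:
Net:  10000001.01000001.10000000.00000000
Network: 129.65.128.0/18


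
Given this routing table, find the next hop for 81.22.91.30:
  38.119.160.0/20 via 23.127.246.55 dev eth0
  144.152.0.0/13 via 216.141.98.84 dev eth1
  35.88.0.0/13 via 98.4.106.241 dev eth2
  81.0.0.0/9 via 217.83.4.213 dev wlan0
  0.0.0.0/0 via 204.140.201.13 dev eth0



Longest prefix match for 81.22.91.30:
  /20 38.119.160.0: no
  /13 144.152.0.0: no
  /13 35.88.0.0: no
  /9 81.0.0.0: MATCH
  /0 0.0.0.0: MATCH
Selected: next-hop 217.83.4.213 via wlan0 (matched /9)


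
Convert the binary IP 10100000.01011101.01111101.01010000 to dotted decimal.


10100000 = 160
01011101 = 93
01111101 = 125
01010000 = 80
IP: 160.93.125.80


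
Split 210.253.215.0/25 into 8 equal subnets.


New prefix = 25 + 3 = 28
Each subnet has 16 addresses
  210.253.215.0/28
  210.253.215.16/28
  210.253.215.32/28
  210.253.215.48/28
  210.253.215.64/28
  210.253.215.80/28
  210.253.215.96/28
  210.253.215.112/28
Subnets: 210.253.215.0/28, 210.253.215.16/28, 210.253.215.32/28, 210.253.215.48/28, 210.253.215.64/28, 210.253.215.80/28, 210.253.215.96/28, 210.253.215.112/28


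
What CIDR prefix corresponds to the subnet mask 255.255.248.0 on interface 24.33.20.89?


Binary: 11111111.11111111.11111000.00000000
Count leading 1s
Prefix: /21


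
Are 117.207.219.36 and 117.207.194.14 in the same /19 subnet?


Mask: 255.255.224.0
117.207.219.36 AND mask = 117.207.192.0
117.207.194.14 AND mask = 117.207.192.0
Yes, same subnet (117.207.192.0)


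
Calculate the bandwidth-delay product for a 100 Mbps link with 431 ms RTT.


BDP = bandwidth * RTT
= 100 Mbps * 431 ms
= 100 * 1e6 * 431 / 1000 bits
= 43100000 bits
= 5387500 bytes
= 5261.2305 KB
BDP = 43100000 bits (5387500 bytes)


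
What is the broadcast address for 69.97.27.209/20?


Network: 69.97.16.0/20
Host bits = 12
Set all host bits to 1:
Broadcast: 69.97.31.255


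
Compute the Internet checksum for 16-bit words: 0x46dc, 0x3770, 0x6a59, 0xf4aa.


Sum all words (with carry folding):
+ 0x46dc = 0x46dc
+ 0x3770 = 0x7e4c
+ 0x6a59 = 0xe8a5
+ 0xf4aa = 0xdd50
One's complement: ~0xdd50
Checksum = 0x22af


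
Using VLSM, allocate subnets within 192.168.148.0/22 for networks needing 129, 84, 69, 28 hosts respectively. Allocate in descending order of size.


129 hosts -> /24 (254 usable): 192.168.148.0/24
84 hosts -> /25 (126 usable): 192.168.149.0/25
69 hosts -> /25 (126 usable): 192.168.149.128/25
28 hosts -> /27 (30 usable): 192.168.150.0/27
Allocation: 192.168.148.0/24 (129 hosts, 254 usable); 192.168.149.0/25 (84 hosts, 126 usable); 192.168.149.128/25 (69 hosts, 126 usable); 192.168.150.0/27 (28 hosts, 30 usable)


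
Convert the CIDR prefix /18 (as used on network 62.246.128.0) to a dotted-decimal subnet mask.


/18 means 18 network bits, 14 host bits
Binary: 11111111111111111100000000000000
Mask: 255.255.192.0


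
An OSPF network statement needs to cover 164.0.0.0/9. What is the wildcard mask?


Subnet mask: 255.128.0.0
Wildcard = 255.255.255.255 - subnet mask
255 - 255 = 0
255 - 128 = 127
255 - 0 = 255
255 - 0 = 255
Wildcard: 0.127.255.255


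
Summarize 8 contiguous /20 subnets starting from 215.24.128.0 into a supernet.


Original prefix: /20
Number of subnets: 8 = 2^3
New prefix = 20 - 3 = 17
Supernet: 215.24.128.0/17


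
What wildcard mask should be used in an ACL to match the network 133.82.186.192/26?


Subnet mask: 255.255.255.192
Wildcard = 255.255.255.255 - subnet mask
255 - 255 = 0
255 - 255 = 0
255 - 255 = 0
255 - 192 = 63
Wildcard: 0.0.0.63


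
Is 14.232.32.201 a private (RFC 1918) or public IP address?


RFC 1918 private ranges:
  10.0.0.0/8 (10.0.0.0 - 10.255.255.255)
  172.16.0.0/12 (172.16.0.0 - 172.31.255.255)
  192.168.0.0/16 (192.168.0.0 - 192.168.255.255)
Public (not in any RFC 1918 range)


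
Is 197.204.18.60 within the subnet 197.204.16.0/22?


Subnet network: 197.204.16.0
Test IP AND mask: 197.204.16.0
Yes, 197.204.18.60 is in 197.204.16.0/22


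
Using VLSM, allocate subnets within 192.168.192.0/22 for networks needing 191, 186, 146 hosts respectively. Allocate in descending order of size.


191 hosts -> /24 (254 usable): 192.168.192.0/24
186 hosts -> /24 (254 usable): 192.168.193.0/24
146 hosts -> /24 (254 usable): 192.168.194.0/24
Allocation: 192.168.192.0/24 (191 hosts, 254 usable); 192.168.193.0/24 (186 hosts, 254 usable); 192.168.194.0/24 (146 hosts, 254 usable)


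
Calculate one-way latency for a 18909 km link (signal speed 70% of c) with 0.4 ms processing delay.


Speed = 0.7 * 3e5 km/s = 210000 km/s
Propagation delay = 18909 / 210000 = 0.09 s = 90.0429 ms
Processing delay = 0.4 ms
Total one-way latency = 90.4429 ms


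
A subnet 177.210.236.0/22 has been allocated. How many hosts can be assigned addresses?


Host bits = 32 - 22 = 10
Total addresses = 2^10 = 1024
Usable = total - 2 (network and broadcast)
Usable hosts: 1022


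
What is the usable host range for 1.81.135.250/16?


Network: 1.81.0.0
Broadcast: 1.81.255.255
First usable = network + 1
Last usable = broadcast - 1
Range: 1.81.0.1 to 1.81.255.254


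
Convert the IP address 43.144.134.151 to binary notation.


43 = 00101011
144 = 10010000
134 = 10000110
151 = 10010111
Binary: 00101011.10010000.10000110.10010111


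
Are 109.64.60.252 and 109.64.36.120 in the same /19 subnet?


Mask: 255.255.224.0
109.64.60.252 AND mask = 109.64.32.0
109.64.36.120 AND mask = 109.64.32.0
Yes, same subnet (109.64.32.0)


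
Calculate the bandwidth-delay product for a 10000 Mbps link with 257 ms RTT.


BDP = bandwidth * RTT
= 10000 Mbps * 257 ms
= 10000 * 1e6 * 257 / 1000 bits
= 2570000000 bits
= 321250000 bytes
= 313720.7031 KB
BDP = 2570000000 bits (321250000 bytes)


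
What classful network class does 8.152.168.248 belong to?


First octet: 8
Binary: 00001000
0xxxxxxx -> Class A (1-126)
Class A, default mask 255.0.0.0 (/8)


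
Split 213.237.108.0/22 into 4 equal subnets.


New prefix = 22 + 2 = 24
Each subnet has 256 addresses
  213.237.108.0/24
  213.237.109.0/24
  213.237.110.0/24
  213.237.111.0/24
Subnets: 213.237.108.0/24, 213.237.109.0/24, 213.237.110.0/24, 213.237.111.0/24


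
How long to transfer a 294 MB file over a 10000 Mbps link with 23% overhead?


Effective throughput = 10000 * (1 - 23/100) = 7700 Mbps
File size in Mb = 294 * 8 = 2352 Mb
Time = 2352 / 7700
Time = 0.3055 seconds


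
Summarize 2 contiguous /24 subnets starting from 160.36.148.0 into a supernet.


Original prefix: /24
Number of subnets: 2 = 2^1
New prefix = 24 - 1 = 23
Supernet: 160.36.148.0/23


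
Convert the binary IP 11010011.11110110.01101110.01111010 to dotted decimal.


11010011 = 211
11110110 = 246
01101110 = 110
01111010 = 122
IP: 211.246.110.122


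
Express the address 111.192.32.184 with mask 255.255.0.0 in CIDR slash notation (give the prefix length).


Binary: 11111111.11111111.00000000.00000000
Count leading 1s
Prefix: /16


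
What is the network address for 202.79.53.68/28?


IP:   11001010.01001111.00110101.01000100
Mask: 11111111.11111111.11111111.11110000
AND operation:
Net:  11001010.01001111.00110101.01000000
Network: 202.79.53.64/28


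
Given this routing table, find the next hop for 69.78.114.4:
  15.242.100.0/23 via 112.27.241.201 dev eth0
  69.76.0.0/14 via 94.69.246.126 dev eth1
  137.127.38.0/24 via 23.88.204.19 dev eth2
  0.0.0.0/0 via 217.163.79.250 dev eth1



Longest prefix match for 69.78.114.4:
  /23 15.242.100.0: no
  /14 69.76.0.0: MATCH
  /24 137.127.38.0: no
  /0 0.0.0.0: MATCH
Selected: next-hop 94.69.246.126 via eth1 (matched /14)


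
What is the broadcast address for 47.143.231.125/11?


Network: 47.128.0.0/11
Host bits = 21
Set all host bits to 1:
Broadcast: 47.159.255.255


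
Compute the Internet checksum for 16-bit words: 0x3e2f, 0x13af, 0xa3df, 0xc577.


Sum all words (with carry folding):
+ 0x3e2f = 0x3e2f
+ 0x13af = 0x51de
+ 0xa3df = 0xf5bd
+ 0xc577 = 0xbb35
One's complement: ~0xbb35
Checksum = 0x44ca


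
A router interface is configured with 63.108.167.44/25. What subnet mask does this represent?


/25 means 25 network bits, 7 host bits
Binary: 11111111111111111111111110000000
Mask: 255.255.255.128


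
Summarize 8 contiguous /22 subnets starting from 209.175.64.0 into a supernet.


Original prefix: /22
Number of subnets: 8 = 2^3
New prefix = 22 - 3 = 19
Supernet: 209.175.64.0/19


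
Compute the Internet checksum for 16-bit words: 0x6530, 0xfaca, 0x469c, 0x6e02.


Sum all words (with carry folding):
+ 0x6530 = 0x6530
+ 0xfaca = 0x5ffb
+ 0x469c = 0xa697
+ 0x6e02 = 0x149a
One's complement: ~0x149a
Checksum = 0xeb65


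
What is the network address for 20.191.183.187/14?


IP:   00010100.10111111.10110111.10111011
Mask: 11111111.11111100.00000000.00000000
AND operation:
Net:  00010100.10111100.00000000.00000000
Network: 20.188.0.0/14


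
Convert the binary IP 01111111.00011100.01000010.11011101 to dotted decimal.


01111111 = 127
00011100 = 28
01000010 = 66
11011101 = 221
IP: 127.28.66.221


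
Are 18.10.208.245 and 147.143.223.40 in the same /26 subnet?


Mask: 255.255.255.192
18.10.208.245 AND mask = 18.10.208.192
147.143.223.40 AND mask = 147.143.223.0
No, different subnets (18.10.208.192 vs 147.143.223.0)


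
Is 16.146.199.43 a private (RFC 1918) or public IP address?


RFC 1918 private ranges:
  10.0.0.0/8 (10.0.0.0 - 10.255.255.255)
  172.16.0.0/12 (172.16.0.0 - 172.31.255.255)
  192.168.0.0/16 (192.168.0.0 - 192.168.255.255)
Public (not in any RFC 1918 range)


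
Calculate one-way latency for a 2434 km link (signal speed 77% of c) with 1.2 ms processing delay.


Speed = 0.77 * 3e5 km/s = 231000 km/s
Propagation delay = 2434 / 231000 = 0.0105 s = 10.5368 ms
Processing delay = 1.2 ms
Total one-way latency = 11.7368 ms


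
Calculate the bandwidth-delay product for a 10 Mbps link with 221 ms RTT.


BDP = bandwidth * RTT
= 10 Mbps * 221 ms
= 10 * 1e6 * 221 / 1000 bits
= 2210000 bits
= 276250 bytes
= 269.7754 KB
BDP = 2210000 bits (276250 bytes)
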